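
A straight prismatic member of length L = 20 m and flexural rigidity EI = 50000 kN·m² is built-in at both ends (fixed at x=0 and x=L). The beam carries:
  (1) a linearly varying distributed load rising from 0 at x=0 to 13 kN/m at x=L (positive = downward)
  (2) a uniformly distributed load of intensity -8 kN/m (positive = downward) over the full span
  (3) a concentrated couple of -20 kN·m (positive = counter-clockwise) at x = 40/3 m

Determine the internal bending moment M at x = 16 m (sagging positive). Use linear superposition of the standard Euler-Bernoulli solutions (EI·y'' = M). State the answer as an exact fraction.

Load 1 — triangular load w₀=13 kN/m (0→w₀ over full span):
  M_1 = 3w₀Lx/20 - w₀L²/30 - w₀x³/(6L) = 3·13·20·16/20 - 13·20²/30 - 13·16³/(6·20) = 104/15 kN·m
Load 2 — uniform load w=-8 kN/m over full span:
  M_2 = wLx/2 - wL²/12 - wx²/2 = (-8)·20·16/2 - (-8)·20²/12 - (-8)·16²/2 = 32/3 kN·m
Load 3 — applied couple M₀=-20 kN·m at a=40/3 m (b=L-a=20/3):
  M_3 = R_Ax - M_A - M₀  [x>a] with R_A=-4/3, M_A=-20/3 = (-4/3)·16 - (-20/3) - (-20) = 16/3 kN·m
Superposition: M = Σ M_i = 344/15 kN·m ≈ 22.933333 kN·m

M(16) = 344/15 kN·m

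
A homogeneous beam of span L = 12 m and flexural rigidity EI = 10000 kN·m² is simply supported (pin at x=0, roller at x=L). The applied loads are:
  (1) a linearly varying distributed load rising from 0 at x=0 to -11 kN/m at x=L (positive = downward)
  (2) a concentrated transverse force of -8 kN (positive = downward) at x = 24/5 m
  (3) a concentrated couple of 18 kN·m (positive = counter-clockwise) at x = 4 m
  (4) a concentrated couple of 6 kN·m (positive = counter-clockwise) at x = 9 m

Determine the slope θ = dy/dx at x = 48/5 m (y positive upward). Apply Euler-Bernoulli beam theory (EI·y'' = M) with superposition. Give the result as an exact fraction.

θ(48/5) = -962607/25000000 rad

Load 1 — triangular load w₀=-11 kN/m (0→w₀ over full span):
  θ_1 = -w₀(7L⁴-30L²x²+15x⁴)/(360LEI) = -(-11)·(7·12⁴-30·12²·(48/5)²+15·(48/5)⁴)/(360·12·10000) = -24981/781250 rad
Load 2 — point force P=-8 kN at a=24/5 m (b=L-a=36/5):
  θ_2 = -Pa(2L²-6Lx+3x²+a²)/(6LEI)  [x>a] = -(-8)·(24/5)·(2·12²-6·12·(48/5)+3·(48/5)²+(24/5)²)/(6·12·10000) = -432/78125 rad
Load 3 — applied couple M₀=18 kN·m at a=4 m (b=L-a=8):
  θ_3 = (M₀x²/(2L)-M₀(x-a)+C₁)/EI  [x>a] with C₁=M₀(3b²-L²)/(6L)=12 = (18·(48/5)²/(2·12)-18·((48/5)-4)+12)/10000 = -123/62500 rad
Load 4 — applied couple M₀=6 kN·m at a=9 m (b=L-a=3):
  θ_4 = (M₀x²/(2L)-M₀(x-a)+C₁)/EI  [x>a] with C₁=M₀(3b²-L²)/(6L)=-39/4 = (6·(48/5)²/(2·12)-6·((48/5)-9)+(-39/4))/10000 = 969/1000000 rad
Superposition: θ = Σ θ_i = -962607/25000000 rad ≈ -0.038504 rad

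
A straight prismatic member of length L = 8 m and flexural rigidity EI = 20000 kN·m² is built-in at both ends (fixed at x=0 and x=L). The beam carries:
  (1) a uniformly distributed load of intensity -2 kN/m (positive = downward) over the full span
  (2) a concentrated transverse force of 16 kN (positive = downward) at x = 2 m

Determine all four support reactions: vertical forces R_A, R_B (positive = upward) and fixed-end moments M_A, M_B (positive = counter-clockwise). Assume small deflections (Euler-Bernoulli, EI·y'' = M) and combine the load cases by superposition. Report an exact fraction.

Load 1 — uniform load w=-2 kN/m over full span:
  R_A = wL/2 = (-2)·8/2 = -8 kN
  M_A = wL²/12 = (-2)·8²/12 = -32/3 kN·m
  R_B = wL/2 = (-2)·8/2 = -8 kN
  M_B = -wL²/12 = -(-2)·8²/12 = 32/3 kN·m
Load 2 — point force P=16 kN at a=2 m (b=L-a=6):
  R_A = Pb²(3a+b)/L³ = 16·6²·(3·2+6)/8³ = 27/2 kN
  M_A = Pab²/L² = 16·2·6²/8² = 18 kN·m
  R_B = Pa²(a+3b)/L³ = 16·2²·(2+3·6)/8³ = 5/2 kN
  M_B = -Pa²b/L² = -16·2²·6/8² = -6 kN·m
Superposition: R_A = 11/2 kN, M_A = 22/3 kN·m, R_B = -11/2 kN, M_B = 14/3 kN·m

R_A = 11/2 kN, M_A = 22/3 kN·m, R_B = -11/2 kN, M_B = 14/3 kN·m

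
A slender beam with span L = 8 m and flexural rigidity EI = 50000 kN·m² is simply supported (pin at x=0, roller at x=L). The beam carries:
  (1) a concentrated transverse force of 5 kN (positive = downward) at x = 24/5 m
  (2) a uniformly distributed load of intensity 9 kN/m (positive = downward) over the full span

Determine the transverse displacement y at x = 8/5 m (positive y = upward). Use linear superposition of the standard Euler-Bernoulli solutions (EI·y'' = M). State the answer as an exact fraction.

y(8/5) = -36608/5859375 m

Load 1 — point force P=5 kN at a=24/5 m (b=L-a=16/5):
  y_1 = -Pbx(L²-b²-x²)/(6LEI)  [x≤a] = -5·(16/5)·(8/5)·(8²-(16/5)²-(8/5)²)/(6·8·50000) = -128/234375 m
Load 2 — uniform load w=9 kN/m over full span:
  y_2 = -wx(L³-2Lx²+x³)/(24EI) = -9·(8/5)·(8³-2·8·(8/5)²+(8/5)³)/(24·50000) = -11136/1953125 m
Superposition: y = Σ y_i = -36608/5859375 m ≈ -0.006248 m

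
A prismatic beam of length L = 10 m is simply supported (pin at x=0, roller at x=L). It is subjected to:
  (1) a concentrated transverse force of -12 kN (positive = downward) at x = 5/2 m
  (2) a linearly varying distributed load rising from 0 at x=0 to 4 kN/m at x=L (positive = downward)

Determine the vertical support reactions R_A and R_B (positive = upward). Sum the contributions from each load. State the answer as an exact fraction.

Load 1 — point force P=-12 kN at a=5/2 m (b=L-a=15/2):
  R_A = Pb/L = (-12)·(15/2)/10 = -9 kN
  R_B = Pa/L = (-12)·(5/2)/10 = -3 kN
Load 2 — triangular load w₀=4 kN/m (0→w₀ over full span):
  R_A = w₀L/6 = 4·10/6 = 20/3 kN
  R_B = w₀L/3 = 4·10/3 = 40/3 kN
Superposition: R_A = -7/3 kN, R_B = 31/3 kN

R_A = -7/3 kN, R_B = 31/3 kN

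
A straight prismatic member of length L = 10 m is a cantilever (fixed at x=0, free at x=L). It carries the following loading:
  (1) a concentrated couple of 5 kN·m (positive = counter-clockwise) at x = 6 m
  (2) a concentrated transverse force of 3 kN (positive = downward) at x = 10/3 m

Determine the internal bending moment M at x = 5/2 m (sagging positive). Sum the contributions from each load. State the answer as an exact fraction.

Load 1 — applied couple M₀=5 kN·m at a=6 m (b=L-a=4):
  M_1 = M₀  [x≤a] = 5 = 5 kN·m
Load 2 — point force P=3 kN at a=10/3 m (b=L-a=20/3):
  M_2 = -P(a-x)  [x≤a] = -3·((10/3)-(5/2)) = -5/2 kN·m
Superposition: M = Σ M_i = 5/2 kN·m ≈ 2.500000 kN·m

M(5/2) = 5/2 kN·m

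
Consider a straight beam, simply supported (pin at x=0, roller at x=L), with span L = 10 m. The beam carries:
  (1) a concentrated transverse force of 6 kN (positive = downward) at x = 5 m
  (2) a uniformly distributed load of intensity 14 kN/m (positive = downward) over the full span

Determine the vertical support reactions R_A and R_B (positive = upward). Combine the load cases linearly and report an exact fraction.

Load 1 — point force P=6 kN at a=5 m (b=L-a=5):
  R_A = Pb/L = 6·5/10 = 3 kN
  R_B = Pa/L = 6·5/10 = 3 kN
Load 2 — uniform load w=14 kN/m over full span:
  R_A = wL/2 = 14·10/2 = 70 kN
  R_B = wL/2 = 14·10/2 = 70 kN
Superposition: R_A = 73 kN, R_B = 73 kN

R_A = 73 kN, R_B = 73 kN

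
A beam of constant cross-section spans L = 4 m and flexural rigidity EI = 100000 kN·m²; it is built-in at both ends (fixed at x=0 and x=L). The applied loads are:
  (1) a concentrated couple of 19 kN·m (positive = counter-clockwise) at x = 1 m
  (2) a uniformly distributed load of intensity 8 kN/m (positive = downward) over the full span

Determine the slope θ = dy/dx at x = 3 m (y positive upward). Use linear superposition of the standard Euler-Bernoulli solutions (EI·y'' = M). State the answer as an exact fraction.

θ(3) = 47/6400000 rad

Load 1 — applied couple M₀=19 kN·m at a=1 m (b=L-a=3):
  θ_1 = (R_Ax²/2 - M_Ax - M₀(x-a))/EI  [x>a] with R_A=171/32, M_A=-57/16 = ((171/32)·3²/2 - (-57/16)·3 - 19·(3-1))/100000 = -209/6400000 rad
Load 2 — uniform load w=8 kN/m over full span:
  θ_2 = -wx(L-x)(L-2x)/(12EI) = -8·3·(4-3)·(4-2·3)/(12·100000) = 1/25000 rad
Superposition: θ = Σ θ_i = 47/6400000 rad ≈ 0.000007 rad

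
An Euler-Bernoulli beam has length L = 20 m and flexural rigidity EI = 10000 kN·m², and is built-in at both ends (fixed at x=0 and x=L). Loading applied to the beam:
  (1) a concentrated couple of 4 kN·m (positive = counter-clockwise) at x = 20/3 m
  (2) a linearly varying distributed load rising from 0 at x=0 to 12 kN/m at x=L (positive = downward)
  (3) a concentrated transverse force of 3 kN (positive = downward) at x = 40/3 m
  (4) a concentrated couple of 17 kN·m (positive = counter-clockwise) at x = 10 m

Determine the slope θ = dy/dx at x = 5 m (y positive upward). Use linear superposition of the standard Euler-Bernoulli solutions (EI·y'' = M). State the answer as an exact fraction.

Load 1 — applied couple M₀=4 kN·m at a=20/3 m (b=L-a=40/3):
  θ_1 = (R_Ax²/2 - M_Ax)/EI  [x≤a] with R_A=4/15, M_A=0 = ((4/15)·5²/2 - 0·5)/10000 = 1/3000 rad
Load 2 — triangular load w₀=12 kN/m (0→w₀ over full span):
  θ_2 = -w₀(2x(L-x)(L-2x)(x+2L)+x²(L-x)²)/(120LEI) = -12·(2·5·(20-5)·(20-2·5)·(5+2·20)+5²·(20-5)²)/(120·20·10000) = -117/3200 rad
Load 3 — point force P=3 kN at a=40/3 m (b=L-a=20/3):
  θ_3 = -Pb²x(2aL-(3a+b)x)/(2L³EI)  [x≤a] = -3·(20/3)²·5·(2·(40/3)·20-(3·(40/3)+(20/3))·5)/(2·20³·10000) = -1/800 rad
Load 4 — applied couple M₀=17 kN·m at a=10 m (b=L-a=10):
  θ_4 = (R_Ax²/2 - M_Ax)/EI  [x≤a] with R_A=51/40, M_A=17/4 = ((51/40)·5²/2 - (17/4)·5)/10000 = -17/32000 rad
Superposition: θ = Σ θ_i = -3649/96000 rad ≈ -0.038010 rad

θ(5) = -3649/96000 rad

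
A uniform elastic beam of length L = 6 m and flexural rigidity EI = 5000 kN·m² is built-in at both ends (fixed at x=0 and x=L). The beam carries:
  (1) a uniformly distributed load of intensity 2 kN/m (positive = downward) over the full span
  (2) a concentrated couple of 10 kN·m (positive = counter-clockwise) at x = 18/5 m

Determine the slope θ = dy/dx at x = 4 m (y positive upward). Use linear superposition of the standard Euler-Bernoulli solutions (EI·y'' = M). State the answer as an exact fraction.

θ(4) = 19/18750 rad

Load 1 — uniform load w=2 kN/m over full span:
  θ_1 = -wx(L-x)(L-2x)/(12EI) = -2·4·(6-4)·(6-2·4)/(12·5000) = 1/1875 rad
Load 2 — applied couple M₀=10 kN·m at a=18/5 m (b=L-a=12/5):
  θ_2 = (R_Ax²/2 - M_Ax - M₀(x-a))/EI  [x>a] with R_A=12/5, M_A=16/5 = ((12/5)·4²/2 - (16/5)·4 - 10·(4-(18/5)))/5000 = 3/6250 rad
Superposition: θ = Σ θ_i = 19/18750 rad ≈ 0.001013 rad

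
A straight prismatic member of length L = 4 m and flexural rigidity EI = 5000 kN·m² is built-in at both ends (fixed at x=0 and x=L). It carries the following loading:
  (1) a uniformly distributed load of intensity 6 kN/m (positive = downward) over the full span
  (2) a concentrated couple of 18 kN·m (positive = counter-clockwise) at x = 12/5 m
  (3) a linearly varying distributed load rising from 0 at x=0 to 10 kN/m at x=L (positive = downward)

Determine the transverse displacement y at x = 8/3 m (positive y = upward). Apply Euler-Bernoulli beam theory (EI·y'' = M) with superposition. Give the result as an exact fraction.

y(8/3) = -15058/11390625 m

Load 1 — uniform load w=6 kN/m over full span:
  y_1 = -wx²(L-x)²/(24EI) = -6·(8/3)²·(4-(8/3))²/(24·5000) = -32/50625 m
Load 2 — applied couple M₀=18 kN·m at a=12/5 m (b=L-a=8/5):
  y_2 = (R_Ax³/6 - M_Ax²/2 - M₀(x-a)²/2)/EI  [x>a] with R_A=162/25, M_A=144/25 = ((162/25)·(8/3)³/6 - (144/25)·(8/3)²/2 - 18·((8/3)-(12/5))²/2)/5000 = -2/15625 m
Load 3 — triangular load w₀=10 kN/m (0→w₀ over full span):
  y_3 = -w₀x²(L-x)²(x+2L)/(120LEI) = -10·(8/3)²·(4-(8/3))²·((8/3)+2·4)/(120·4·5000) = -256/455625 m
Superposition: y = Σ y_i = -15058/11390625 m ≈ -0.001322 m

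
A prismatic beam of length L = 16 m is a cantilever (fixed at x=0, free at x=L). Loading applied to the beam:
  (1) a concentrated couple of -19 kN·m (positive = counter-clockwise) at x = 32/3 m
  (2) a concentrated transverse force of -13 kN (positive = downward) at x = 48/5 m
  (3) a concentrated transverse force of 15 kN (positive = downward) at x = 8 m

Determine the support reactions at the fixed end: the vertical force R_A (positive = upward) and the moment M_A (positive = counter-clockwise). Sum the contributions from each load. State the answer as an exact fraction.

R_A = 2 kN, M_A = 71/5 kN·m

Load 1 — applied couple M₀=-19 kN·m at a=32/3 m (b=L-a=16/3):
  R_A = 0 kN
  M_A = -M₀ = -(-19) = 19 kN·m
Load 2 — point force P=-13 kN at a=48/5 m (b=L-a=32/5):
  R_A = P = (-13) = -13 kN
  M_A = Pa = (-13)·(48/5) = -624/5 kN·m
Load 3 — point force P=15 kN at a=8 m (b=L-a=8):
  R_A = P = 15 kN
  M_A = Pa = 15·8 = 120 kN·m
Superposition: R_A = 2 kN, M_A = 71/5 kN·m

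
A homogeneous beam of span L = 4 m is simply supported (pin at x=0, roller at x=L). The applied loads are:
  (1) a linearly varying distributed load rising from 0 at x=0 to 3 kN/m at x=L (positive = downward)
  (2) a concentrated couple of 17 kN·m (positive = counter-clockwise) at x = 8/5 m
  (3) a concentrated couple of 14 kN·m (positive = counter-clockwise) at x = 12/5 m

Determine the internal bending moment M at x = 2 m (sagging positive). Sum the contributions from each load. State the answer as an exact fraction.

Load 1 — triangular load w₀=3 kN/m (0→w₀ over full span):
  M_1 = w₀Lx/6 - w₀x³/(6L) = 3·4·2/6 - 3·2³/(6·4) = 3 kN·m
Load 2 — applied couple M₀=17 kN·m at a=8/5 m (b=L-a=12/5):
  M_2 = M₀x/L - M₀  [x>a] = 17·2/4 - 17 = -17/2 kN·m
Load 3 — applied couple M₀=14 kN·m at a=12/5 m (b=L-a=8/5):
  M_3 = M₀x/L  [x≤a] = 14·2/4 = 7 kN·m
Superposition: M = Σ M_i = 3/2 kN·m ≈ 1.500000 kN·m

M(2) = 3/2 kN·m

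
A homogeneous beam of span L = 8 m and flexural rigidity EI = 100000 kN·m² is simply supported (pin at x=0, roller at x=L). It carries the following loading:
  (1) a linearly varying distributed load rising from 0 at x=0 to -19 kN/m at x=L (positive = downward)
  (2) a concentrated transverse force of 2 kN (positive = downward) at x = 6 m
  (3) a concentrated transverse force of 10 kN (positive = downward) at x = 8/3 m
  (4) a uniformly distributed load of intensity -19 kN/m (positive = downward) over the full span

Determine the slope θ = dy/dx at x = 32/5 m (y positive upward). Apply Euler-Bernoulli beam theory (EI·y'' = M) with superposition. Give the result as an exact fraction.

Load 1 — triangular load w₀=-19 kN/m (0→w₀ over full span):
  θ_1 = -w₀(7L⁴-30L²x²+15x⁴)/(360LEI) = -(-19)·(7·8⁴-30·8²·(32/5)²+15·(32/5)⁴)/(360·8·100000) = -28766/17578125 rad
Load 2 — point force P=2 kN at a=6 m (b=L-a=2):
  θ_2 = -Pa(2L²-6Lx+3x²+a²)/(6LEI)  [x>a] = -2·6·(2·8²-6·8·(32/5)+3·(32/5)²+6²)/(6·8·100000) = 127/2500000 rad
Load 3 — point force P=10 kN at a=8/3 m (b=L-a=16/3):
  θ_3 = -Pa(2L²-6Lx+3x²+a²)/(6LEI)  [x>a] = -10·(8/3)·(2·8²-6·8·(32/5)+3·(32/5)²+(8/3)²)/(6·8·100000) = 346/1265625 rad
Load 4 — uniform load w=-19 kN/m over full span:
  θ_4 = -w(L³-6Lx²+4x³)/(24EI) = -(-19)·(8³-6·8·(32/5)²+4·(32/5)³)/(24·100000) = -1254/390625 rad
Superposition: θ = Σ θ_i = -22895273/5062500000 rad ≈ -0.004523 rad

θ(32/5) = -22895273/5062500000 rad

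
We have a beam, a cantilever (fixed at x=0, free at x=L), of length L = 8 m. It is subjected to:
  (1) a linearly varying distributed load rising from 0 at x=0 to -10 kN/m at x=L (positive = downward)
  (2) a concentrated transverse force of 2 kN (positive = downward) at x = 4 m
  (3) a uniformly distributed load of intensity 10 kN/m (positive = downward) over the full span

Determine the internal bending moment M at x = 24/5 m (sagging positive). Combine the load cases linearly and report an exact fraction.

Load 1 — triangular load w₀=-10 kN/m (0→w₀ over full span):
  M_1 = w₀Lx/2 - w₀L²/3 - w₀x³/(6L) = (-10)·8·(24/5)/2 - (-10)·8²/3 - (-10)·(24/5)³/(6·8) = 3328/75 kN·m
Load 2 — point force P=2 kN at a=4 m (b=L-a=4):
  M_2 = 0  [x>a] = 0 kN·m
Load 3 — uniform load w=10 kN/m over full span:
  M_3 = -w(L-x)²/2 = -10·(8-(24/5))²/2 = -256/5 kN·m
Superposition: M = Σ M_i = -512/75 kN·m ≈ -6.826667 kN·m

M(24/5) = -512/75 kN·m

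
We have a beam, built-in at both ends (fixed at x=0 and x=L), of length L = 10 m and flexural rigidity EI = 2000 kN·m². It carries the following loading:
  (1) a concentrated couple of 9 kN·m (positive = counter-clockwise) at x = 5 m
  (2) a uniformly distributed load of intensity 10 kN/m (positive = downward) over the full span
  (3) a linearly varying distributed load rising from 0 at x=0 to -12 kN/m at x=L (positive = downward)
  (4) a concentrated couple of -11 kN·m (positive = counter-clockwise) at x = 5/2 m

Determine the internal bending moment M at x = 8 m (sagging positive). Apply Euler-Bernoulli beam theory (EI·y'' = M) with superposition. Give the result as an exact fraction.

Load 1 — applied couple M₀=9 kN·m at a=5 m (b=L-a=5):
  M_1 = R_Ax - M_A - M₀  [x>a] with R_A=27/20, M_A=9/4 = (27/20)·8 - (9/4) - 9 = -9/20 kN·m
Load 2 — uniform load w=10 kN/m over full span:
  M_2 = wLx/2 - wL²/12 - wx²/2 = 10·10·8/2 - 10·10²/12 - 10·8²/2 = -10/3 kN·m
Load 3 — triangular load w₀=-12 kN/m (0→w₀ over full span):
  M_3 = 3w₀Lx/20 - w₀L²/30 - w₀x³/(6L) = 3·(-12)·10·8/20 - (-12)·10²/30 - (-12)·8³/(6·10) = -8/5 kN·m
Load 4 — applied couple M₀=-11 kN·m at a=5/2 m (b=L-a=15/2):
  M_4 = R_Ax - M_A - M₀  [x>a] with R_A=-99/80, M_A=33/16 = (-99/80)·8 - (33/16) - (-11) = -77/80 kN·m
Superposition: M = Σ M_i = -1523/240 kN·m ≈ -6.345833 kN·m

M(8) = -1523/240 kN·m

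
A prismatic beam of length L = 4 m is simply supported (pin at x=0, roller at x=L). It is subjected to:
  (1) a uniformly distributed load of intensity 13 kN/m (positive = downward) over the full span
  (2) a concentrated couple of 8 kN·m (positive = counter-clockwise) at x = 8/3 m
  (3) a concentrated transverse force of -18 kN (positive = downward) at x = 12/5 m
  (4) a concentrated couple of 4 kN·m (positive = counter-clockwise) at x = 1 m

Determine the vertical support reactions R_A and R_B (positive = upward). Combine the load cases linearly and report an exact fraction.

R_A = 109/5 kN, R_B = 61/5 kN

Load 1 — uniform load w=13 kN/m over full span:
  R_A = wL/2 = 13·4/2 = 26 kN
  R_B = wL/2 = 13·4/2 = 26 kN
Load 2 — applied couple M₀=8 kN·m at a=8/3 m (b=L-a=4/3):
  R_A = M₀/L = 8/4 = 2 kN
  R_B = -M₀/L = -8/4 = -2 kN
Load 3 — point force P=-18 kN at a=12/5 m (b=L-a=8/5):
  R_A = Pb/L = (-18)·(8/5)/4 = -36/5 kN
  R_B = Pa/L = (-18)·(12/5)/4 = -54/5 kN
Load 4 — applied couple M₀=4 kN·m at a=1 m (b=L-a=3):
  R_A = M₀/L = 4/4 = 1 kN
  R_B = -M₀/L = -4/4 = -1 kN
Superposition: R_A = 109/5 kN, R_B = 61/5 kN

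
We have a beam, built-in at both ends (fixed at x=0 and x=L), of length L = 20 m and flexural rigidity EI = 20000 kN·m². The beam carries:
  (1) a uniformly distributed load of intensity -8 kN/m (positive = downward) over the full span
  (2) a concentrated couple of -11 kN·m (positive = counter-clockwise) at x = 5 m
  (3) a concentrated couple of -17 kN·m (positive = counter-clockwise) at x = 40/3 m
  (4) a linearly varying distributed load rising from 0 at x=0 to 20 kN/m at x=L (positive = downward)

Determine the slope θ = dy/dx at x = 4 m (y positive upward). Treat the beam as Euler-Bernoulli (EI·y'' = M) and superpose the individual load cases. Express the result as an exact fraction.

θ(4) = -637/150000 rad

Load 1 — uniform load w=-8 kN/m over full span:
  θ_1 = -wx(L-x)(L-2x)/(12EI) = -(-8)·4·(20-4)·(20-2·4)/(12·20000) = 16/625 rad
Load 2 — applied couple M₀=-11 kN·m at a=5 m (b=L-a=15):
  θ_2 = (R_Ax²/2 - M_Ax)/EI  [x≤a] with R_A=-99/160, M_A=33/16 = ((-99/160)·4²/2 - (33/16)·4)/20000 = -33/50000 rad
Load 3 — applied couple M₀=-17 kN·m at a=40/3 m (b=L-a=20/3):
  θ_3 = (R_Ax²/2 - M_Ax)/EI  [x≤a] with R_A=-17/15, M_A=-17/3 = ((-17/15)·4²/2 - (-17/3)·4)/20000 = 17/25000 rad
Load 4 — triangular load w₀=20 kN/m (0→w₀ over full span):
  θ_4 = -w₀(2x(L-x)(L-2x)(x+2L)+x²(L-x)²)/(120LEI) = -20·(2·4·(20-4)·(20-2·4)·(4+2·20)+4²·(20-4)²)/(120·20·20000) = -56/1875 rad
Superposition: θ = Σ θ_i = -637/150000 rad ≈ -0.004247 rad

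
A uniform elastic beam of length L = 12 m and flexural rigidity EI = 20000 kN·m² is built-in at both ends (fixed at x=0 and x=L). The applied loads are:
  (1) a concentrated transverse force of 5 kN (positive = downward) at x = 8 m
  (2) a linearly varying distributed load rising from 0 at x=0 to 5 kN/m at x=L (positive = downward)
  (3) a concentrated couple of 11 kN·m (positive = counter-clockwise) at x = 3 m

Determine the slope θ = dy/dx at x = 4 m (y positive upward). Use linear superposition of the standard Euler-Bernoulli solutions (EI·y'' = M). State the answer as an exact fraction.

Load 1 — point force P=5 kN at a=8 m (b=L-a=4):
  θ_1 = -Pb²x(2aL-(3a+b)x)/(2L³EI)  [x≤a] = -5·4²·4·(2·8·12-(3·8+4)·4)/(2·12³·20000) = -1/2700 rad
Load 2 — triangular load w₀=5 kN/m (0→w₀ over full span):
  θ_2 = -w₀(2x(L-x)(L-2x)(x+2L)+x²(L-x)²)/(120LEI) = -5·(2·4·(12-4)·(12-2·4)·(4+2·12)+4²·(12-4)²)/(120·12·20000) = -8/5625 rad
Load 3 — applied couple M₀=11 kN·m at a=3 m (b=L-a=9):
  θ_3 = (R_Ax²/2 - M_Ax - M₀(x-a))/EI  [x>a] with R_A=33/32, M_A=-33/16 = ((33/32)·4²/2 - (-33/16)·4 - 11·(4-3))/20000 = 11/40000 rad
Superposition: θ = Σ θ_i = -1639/1080000 rad ≈ -0.001518 rad

θ(4) = -1639/1080000 rad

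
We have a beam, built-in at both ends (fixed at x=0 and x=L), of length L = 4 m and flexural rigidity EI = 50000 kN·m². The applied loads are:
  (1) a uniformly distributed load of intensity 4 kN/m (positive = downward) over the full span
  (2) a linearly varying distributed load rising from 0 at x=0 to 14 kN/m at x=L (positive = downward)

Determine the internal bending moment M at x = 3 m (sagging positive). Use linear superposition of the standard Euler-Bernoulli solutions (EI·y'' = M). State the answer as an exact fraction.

Load 1 — uniform load w=4 kN/m over full span:
  M_1 = wLx/2 - wL²/12 - wx²/2 = 4·4·3/2 - 4·4²/12 - 4·3²/2 = 2/3 kN·m
Load 2 — triangular load w₀=14 kN/m (0→w₀ over full span):
  M_2 = 3w₀Lx/20 - w₀L²/30 - w₀x³/(6L) = 3·14·4·3/20 - 14·4²/30 - 14·3³/(6·4) = 119/60 kN·m
Superposition: M = Σ M_i = 53/20 kN·m ≈ 2.650000 kN·m

M(3) = 53/20 kN·m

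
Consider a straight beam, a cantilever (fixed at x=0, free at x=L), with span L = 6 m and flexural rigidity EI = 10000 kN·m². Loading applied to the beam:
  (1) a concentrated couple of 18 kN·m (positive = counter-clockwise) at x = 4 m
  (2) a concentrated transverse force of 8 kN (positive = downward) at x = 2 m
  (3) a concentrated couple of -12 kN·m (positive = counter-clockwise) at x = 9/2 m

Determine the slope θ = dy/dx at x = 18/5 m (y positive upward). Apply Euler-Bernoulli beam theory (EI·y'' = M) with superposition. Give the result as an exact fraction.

Load 1 — applied couple M₀=18 kN·m at a=4 m (b=L-a=2):
  θ_1 = M₀x/EI  [x≤a] = 18·(18/5)/10000 = 81/12500 rad
Load 2 — point force P=8 kN at a=2 m (b=L-a=4):
  θ_2 = -Pa²/(2EI)  [x>a] = -8·2²/(2·10000) = -1/625 rad
Load 3 — applied couple M₀=-12 kN·m at a=9/2 m (b=L-a=3/2):
  θ_3 = M₀x/EI  [x≤a] = (-12)·(18/5)/10000 = -27/6250 rad
Superposition: θ = Σ θ_i = 7/12500 rad ≈ 0.000560 rad

θ(18/5) = 7/12500 rad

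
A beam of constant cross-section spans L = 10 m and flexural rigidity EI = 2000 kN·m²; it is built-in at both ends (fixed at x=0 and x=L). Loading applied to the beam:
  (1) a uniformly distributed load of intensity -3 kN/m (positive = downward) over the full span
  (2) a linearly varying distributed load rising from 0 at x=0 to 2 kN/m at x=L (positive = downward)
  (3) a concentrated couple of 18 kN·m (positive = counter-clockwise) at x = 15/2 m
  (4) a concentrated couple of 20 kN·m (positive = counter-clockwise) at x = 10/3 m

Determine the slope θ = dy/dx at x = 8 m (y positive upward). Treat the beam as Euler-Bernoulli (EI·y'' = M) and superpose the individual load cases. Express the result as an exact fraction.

θ(8) = -19/3000 rad

Load 1 — uniform load w=-3 kN/m over full span:
  θ_1 = -wx(L-x)(L-2x)/(12EI) = -(-3)·8·(10-8)·(10-2·8)/(12·2000) = -3/250 rad
Load 2 — triangular load w₀=2 kN/m (0→w₀ over full span):
  θ_2 = -w₀(2x(L-x)(L-2x)(x+2L)+x²(L-x)²)/(120LEI) = -2·(2·8·(10-8)·(10-2·8)·(8+2·10)+8²·(10-8)²)/(120·10·2000) = 8/1875 rad
Load 3 — applied couple M₀=18 kN·m at a=15/2 m (b=L-a=5/2):
  θ_3 = (R_Ax²/2 - M_Ax - M₀(x-a))/EI  [x>a] with R_A=81/40, M_A=45/8 = ((81/40)·8²/2 - (45/8)·8 - 18·(8-(15/2)))/2000 = 27/5000 rad
Load 4 — applied couple M₀=20 kN·m at a=10/3 m (b=L-a=20/3):
  θ_4 = (R_Ax²/2 - M_Ax - M₀(x-a))/EI  [x>a] with R_A=8/3, M_A=0 = ((8/3)·8²/2 - 0·8 - 20·(8-(10/3)))/2000 = -1/250 rad
Superposition: θ = Σ θ_i = -19/3000 rad ≈ -0.006333 rad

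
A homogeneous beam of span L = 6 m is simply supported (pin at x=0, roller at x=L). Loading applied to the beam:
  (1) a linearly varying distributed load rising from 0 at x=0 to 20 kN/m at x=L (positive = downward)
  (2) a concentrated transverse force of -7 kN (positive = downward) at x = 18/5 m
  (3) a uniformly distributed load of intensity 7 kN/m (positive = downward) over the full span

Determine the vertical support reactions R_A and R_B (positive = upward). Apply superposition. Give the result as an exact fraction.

R_A = 191/5 kN, R_B = 284/5 kN

Load 1 — triangular load w₀=20 kN/m (0→w₀ over full span):
  R_A = w₀L/6 = 20·6/6 = 20 kN
  R_B = w₀L/3 = 20·6/3 = 40 kN
Load 2 — point force P=-7 kN at a=18/5 m (b=L-a=12/5):
  R_A = Pb/L = (-7)·(12/5)/6 = -14/5 kN
  R_B = Pa/L = (-7)·(18/5)/6 = -21/5 kN
Load 3 — uniform load w=7 kN/m over full span:
  R_A = wL/2 = 7·6/2 = 21 kN
  R_B = wL/2 = 7·6/2 = 21 kN
Superposition: R_A = 191/5 kN, R_B = 284/5 kN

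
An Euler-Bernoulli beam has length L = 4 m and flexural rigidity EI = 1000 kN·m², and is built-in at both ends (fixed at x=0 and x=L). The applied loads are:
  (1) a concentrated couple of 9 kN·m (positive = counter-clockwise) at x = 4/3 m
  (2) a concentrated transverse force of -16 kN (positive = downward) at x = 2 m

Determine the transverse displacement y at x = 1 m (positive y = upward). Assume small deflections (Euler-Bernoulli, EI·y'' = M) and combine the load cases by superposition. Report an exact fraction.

y(1) = 19/6000 m

Load 1 — applied couple M₀=9 kN·m at a=4/3 m (b=L-a=8/3):
  y_1 = (R_Ax³/6 - M_Ax²/2)/EI  [x≤a] with R_A=3, M_A=0 = (3·1³/6 - 0·1²/2)/1000 = 1/2000 m
Load 2 — point force P=-16 kN at a=2 m (b=L-a=2):
  y_2 = -Pb²x²(3aL-(3a+b)x)/(6L³EI)  [x≤a] = -(-16)·2²·1²·(3·2·4-(3·2+2)·1)/(6·4³·1000) = 1/375 m
Superposition: y = Σ y_i = 19/6000 m ≈ 0.003167 m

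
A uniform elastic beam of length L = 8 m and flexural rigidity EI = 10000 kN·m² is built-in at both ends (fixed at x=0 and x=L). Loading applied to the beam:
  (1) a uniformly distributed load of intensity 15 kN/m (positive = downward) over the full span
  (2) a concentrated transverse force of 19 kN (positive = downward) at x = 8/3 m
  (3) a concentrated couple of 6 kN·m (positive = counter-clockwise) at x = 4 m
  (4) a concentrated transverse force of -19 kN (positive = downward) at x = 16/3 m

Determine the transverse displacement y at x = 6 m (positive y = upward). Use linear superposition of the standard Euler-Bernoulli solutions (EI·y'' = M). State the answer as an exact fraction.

y(6) = -2533/324000 m

Load 1 — uniform load w=15 kN/m over full span:
  y_1 = -wx²(L-x)²/(24EI) = -15·6²·(8-6)²/(24·10000) = -9/1000 m
Load 2 — point force P=19 kN at a=8/3 m (b=L-a=16/3):
  y_2 = -Pa²(L-x)²(3bL-(3b+a)(L-x))/(6L³EI)  [x>a] = -19·(8/3)²·(8-6)²·(3·(16/3)·8-(3·(16/3)+(8/3))·(8-6))/(6·8³·10000) = -323/202500 m
Load 3 — applied couple M₀=6 kN·m at a=4 m (b=L-a=4):
  y_3 = (R_Ax³/6 - M_Ax²/2 - M₀(x-a)²/2)/EI  [x>a] with R_A=9/8, M_A=3/2 = ((9/8)·6³/6 - (3/2)·6²/2 - 6·(6-4)²/2)/10000 = 3/20000 m
Load 4 — point force P=-19 kN at a=16/3 m (b=L-a=8/3):
  y_4 = -Pa²(L-x)²(3bL-(3b+a)(L-x))/(6L³EI)  [x>a] = -(-19)·(16/3)²·(8-6)²·(3·(8/3)·8-(3·(8/3)+(16/3))·(8-6))/(6·8³·10000) = 133/50625 m
Superposition: y = Σ y_i = -2533/324000 m ≈ -0.007818 m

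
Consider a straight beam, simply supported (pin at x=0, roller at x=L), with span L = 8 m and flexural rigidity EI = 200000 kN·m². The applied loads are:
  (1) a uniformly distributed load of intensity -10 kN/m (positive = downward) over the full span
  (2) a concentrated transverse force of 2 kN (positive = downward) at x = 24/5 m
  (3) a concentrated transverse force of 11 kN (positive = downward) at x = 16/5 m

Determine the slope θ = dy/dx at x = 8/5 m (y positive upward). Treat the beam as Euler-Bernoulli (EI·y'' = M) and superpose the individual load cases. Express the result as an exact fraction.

Load 1 — uniform load w=-10 kN/m over full span:
  θ_1 = -w(L³-6Lx²+4x³)/(24EI) = -(-10)·(8³-6·8·(8/5)²+4·(8/5)³)/(24·200000) = 66/78125 rad
Load 2 — point force P=2 kN at a=24/5 m (b=L-a=16/5):
  θ_2 = -Pb(L²-b²-3x²)/(6LEI)  [x≤a] = -2·(16/5)·(8²-(16/5)²-3·(8/5)²)/(6·8·200000) = -12/390625 rad
Load 3 — point force P=11 kN at a=16/5 m (b=L-a=24/5):
  θ_3 = -Pb(L²-b²-3x²)/(6LEI)  [x≤a] = -11·(24/5)·(8²-(24/5)²-3·(8/5)²)/(6·8·200000) = -143/781250 rad
Superposition: θ = Σ θ_i = 493/781250 rad ≈ 0.000631 rad

θ(8/5) = 493/781250 rad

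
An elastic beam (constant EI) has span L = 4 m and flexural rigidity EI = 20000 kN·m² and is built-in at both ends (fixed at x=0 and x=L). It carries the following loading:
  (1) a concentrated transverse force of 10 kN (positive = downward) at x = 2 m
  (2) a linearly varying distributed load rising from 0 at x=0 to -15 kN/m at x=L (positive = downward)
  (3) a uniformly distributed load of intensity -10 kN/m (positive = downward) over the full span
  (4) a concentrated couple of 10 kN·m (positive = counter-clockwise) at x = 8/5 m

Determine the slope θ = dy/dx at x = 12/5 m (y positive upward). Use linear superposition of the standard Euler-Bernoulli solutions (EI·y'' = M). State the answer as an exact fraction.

θ(12/5) = -47/312500 rad

Load 1 — point force P=10 kN at a=2 m (b=L-a=2):
  θ_1 = Pa²(L-x)(2bL-(3b+a)(L-x))/(2L³EI)  [x>a] = 10·2²·(4-(12/5))·(2·2·4-(3·2+2)·(4-(12/5)))/(2·4³·20000) = 1/12500 rad
Load 2 — triangular load w₀=-15 kN/m (0→w₀ over full span):
  θ_2 = -w₀(2x(L-x)(L-2x)(x+2L)+x²(L-x)²)/(120LEI) = -(-15)·(2·(12/5)·(4-(12/5))·(4-2·(12/5))·((12/5)+2·4)+(12/5)²·(4-(12/5))²)/(120·4·20000) = -6/78125 rad
Load 3 — uniform load w=-10 kN/m over full span:
  θ_3 = -wx(L-x)(L-2x)/(12EI) = -(-10)·(12/5)·(4-(12/5))·(4-2·(12/5))/(12·20000) = -2/15625 rad
Load 4 — applied couple M₀=10 kN·m at a=8/5 m (b=L-a=12/5):
  θ_4 = (R_Ax²/2 - M_Ax - M₀(x-a))/EI  [x>a] with R_A=18/5, M_A=6/5 = ((18/5)·(12/5)²/2 - (6/5)·(12/5) - 10·((12/5)-(8/5)))/20000 = -2/78125 rad
Superposition: θ = Σ θ_i = -47/312500 rad ≈ -0.000150 rad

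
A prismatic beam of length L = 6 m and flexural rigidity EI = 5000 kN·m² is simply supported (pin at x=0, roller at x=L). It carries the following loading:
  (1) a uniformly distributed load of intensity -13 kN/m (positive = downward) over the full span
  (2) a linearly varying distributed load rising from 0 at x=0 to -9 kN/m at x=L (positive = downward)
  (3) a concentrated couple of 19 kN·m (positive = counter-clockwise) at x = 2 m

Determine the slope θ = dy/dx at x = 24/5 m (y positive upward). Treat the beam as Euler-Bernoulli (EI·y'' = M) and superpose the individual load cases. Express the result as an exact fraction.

θ(24/5) = -254537/9375000 rad

Load 1 — uniform load w=-13 kN/m over full span:
  θ_1 = -w(L³-6Lx²+4x³)/(24EI) = -(-13)·(6³-6·6·(24/5)²+4·(24/5)³)/(24·5000) = -11583/625000 rad
Load 2 — triangular load w₀=-9 kN/m (0→w₀ over full span):
  θ_2 = -w₀(7L⁴-30L²x²+15x⁴)/(360LEI) = -(-9)·(7·6⁴-30·6²·(24/5)²+15·(24/5)⁴)/(360·6·5000) = -20439/3125000 rad
Load 3 — applied couple M₀=19 kN·m at a=2 m (b=L-a=4):
  θ_3 = (M₀x²/(2L)-M₀(x-a)+C₁)/EI  [x>a] with C₁=M₀(3b²-L²)/(6L)=19/3 = (19·(24/5)²/(2·6)-19·((24/5)-2)+(19/3))/5000 = -779/375000 rad
Superposition: θ = Σ θ_i = -254537/9375000 rad ≈ -0.027151 rad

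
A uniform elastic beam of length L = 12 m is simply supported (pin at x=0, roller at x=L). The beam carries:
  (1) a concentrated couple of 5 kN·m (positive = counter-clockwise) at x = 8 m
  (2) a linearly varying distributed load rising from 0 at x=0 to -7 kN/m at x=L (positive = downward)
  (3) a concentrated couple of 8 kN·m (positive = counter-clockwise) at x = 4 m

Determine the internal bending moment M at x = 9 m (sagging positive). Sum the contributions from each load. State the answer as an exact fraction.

Load 1 — applied couple M₀=5 kN·m at a=8 m (b=L-a=4):
  M_1 = M₀x/L - M₀  [x>a] = 5·9/12 - 5 = -5/4 kN·m
Load 2 — triangular load w₀=-7 kN/m (0→w₀ over full span):
  M_2 = w₀Lx/6 - w₀x³/(6L) = (-7)·12·9/6 - (-7)·9³/(6·12) = -441/8 kN·m
Load 3 — applied couple M₀=8 kN·m at a=4 m (b=L-a=8):
  M_3 = M₀x/L - M₀  [x>a] = 8·9/12 - 8 = -2 kN·m
Superposition: M = Σ M_i = -467/8 kN·m ≈ -58.375000 kN·m

M(9) = -467/8 kN·m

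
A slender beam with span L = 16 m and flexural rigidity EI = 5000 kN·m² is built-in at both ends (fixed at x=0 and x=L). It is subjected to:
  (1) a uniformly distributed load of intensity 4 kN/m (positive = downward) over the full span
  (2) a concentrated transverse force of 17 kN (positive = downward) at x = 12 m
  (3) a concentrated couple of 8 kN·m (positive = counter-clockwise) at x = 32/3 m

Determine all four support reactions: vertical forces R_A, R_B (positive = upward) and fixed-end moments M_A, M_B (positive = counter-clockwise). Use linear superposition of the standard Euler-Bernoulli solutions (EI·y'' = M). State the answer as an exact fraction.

R_A = 3391/96 kN, M_A = 403/4 kN·m, R_B = 4385/96 kN, M_B = -1483/12 kN·m

Load 1 — uniform load w=4 kN/m over full span:
  R_A = wL/2 = 4·16/2 = 32 kN
  M_A = wL²/12 = 4·16²/12 = 256/3 kN·m
  R_B = wL/2 = 4·16/2 = 32 kN
  M_B = -wL²/12 = -4·16²/12 = -256/3 kN·m
Load 2 — point force P=17 kN at a=12 m (b=L-a=4):
  R_A = Pb²(3a+b)/L³ = 17·4²·(3·12+4)/16³ = 85/32 kN
  M_A = Pab²/L² = 17·12·4²/16² = 51/4 kN·m
  R_B = Pa²(a+3b)/L³ = 17·12²·(12+3·4)/16³ = 459/32 kN
  M_B = -Pa²b/L² = -17·12²·4/16² = -153/4 kN·m
Load 3 — applied couple M₀=8 kN·m at a=32/3 m (b=L-a=16/3):
  R_A = 6M₀ab/L³ = 6·8·(32/3)·(16/3)/16³ = 2/3 kN
  M_A = M₀b(2a-b)/L² = 8·(16/3)·(2·(32/3)-(16/3))/16² = 8/3 kN·m
  R_B = -6M₀ab/L³ = -6·8·(32/3)·(16/3)/16³ = -2/3 kN
  M_B = M₀a(2b-a)/L² = 8·(32/3)·(2·(16/3)-(32/3))/16² = 0 kN·m
Superposition: R_A = 3391/96 kN, M_A = 403/4 kN·m, R_B = 4385/96 kN, M_B = -1483/12 kN·m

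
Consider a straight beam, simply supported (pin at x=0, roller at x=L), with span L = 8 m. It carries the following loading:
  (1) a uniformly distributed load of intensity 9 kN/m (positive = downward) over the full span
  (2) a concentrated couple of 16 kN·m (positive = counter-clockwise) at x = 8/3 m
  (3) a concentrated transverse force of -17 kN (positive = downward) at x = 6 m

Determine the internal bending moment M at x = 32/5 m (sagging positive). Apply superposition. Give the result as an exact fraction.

M(32/5) = 562/25 kN·m

Load 1 — uniform load w=9 kN/m over full span:
  M_1 = wx(L-x)/2 = 9·(32/5)·(8-(32/5))/2 = 1152/25 kN·m
Load 2 — applied couple M₀=16 kN·m at a=8/3 m (b=L-a=16/3):
  M_2 = M₀x/L - M₀  [x>a] = 16·(32/5)/8 - 16 = -16/5 kN·m
Load 3 — point force P=-17 kN at a=6 m (b=L-a=2):
  M_3 = Pa(L-x)/L  [x>a] = (-17)·6·(8-(32/5))/8 = -102/5 kN·m
Superposition: M = Σ M_i = 562/25 kN·m ≈ 22.480000 kN·m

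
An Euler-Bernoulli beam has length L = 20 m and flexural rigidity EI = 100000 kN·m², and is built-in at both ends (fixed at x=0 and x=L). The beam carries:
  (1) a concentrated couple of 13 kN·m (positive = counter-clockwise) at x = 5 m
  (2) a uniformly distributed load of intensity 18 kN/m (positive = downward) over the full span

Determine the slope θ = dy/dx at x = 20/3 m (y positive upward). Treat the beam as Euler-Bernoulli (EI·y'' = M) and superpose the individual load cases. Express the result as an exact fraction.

θ(20/3) = -3161/360000 rad

Load 1 — applied couple M₀=13 kN·m at a=5 m (b=L-a=15):
  θ_1 = (R_Ax²/2 - M_Ax - M₀(x-a))/EI  [x>a] with R_A=117/160, M_A=-39/16 = ((117/160)·(20/3)²/2 - (-39/16)·(20/3) - 13·((20/3)-5))/100000 = 13/120000 rad
Load 2 — uniform load w=18 kN/m over full span:
  θ_2 = -wx(L-x)(L-2x)/(12EI) = -18·(20/3)·(20-(20/3))·(20-2·(20/3))/(12·100000) = -2/225 rad
Superposition: θ = Σ θ_i = -3161/360000 rad ≈ -0.008781 rad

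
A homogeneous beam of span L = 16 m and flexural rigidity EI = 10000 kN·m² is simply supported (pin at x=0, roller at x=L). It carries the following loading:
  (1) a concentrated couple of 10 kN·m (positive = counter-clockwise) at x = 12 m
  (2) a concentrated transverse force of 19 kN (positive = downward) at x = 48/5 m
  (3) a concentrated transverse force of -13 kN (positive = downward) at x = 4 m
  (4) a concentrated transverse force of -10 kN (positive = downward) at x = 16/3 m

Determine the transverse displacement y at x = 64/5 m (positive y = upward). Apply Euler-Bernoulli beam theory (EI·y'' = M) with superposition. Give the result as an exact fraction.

Load 1 — applied couple M₀=10 kN·m at a=12 m (b=L-a=4):
  y_1 = (M₀x³/(6L)-M₀(x-a)²/2+C₁x)/EI  [x>a] with C₁=M₀(3b²-L²)/(6L)=-65/3 = (10·(64/5)³/(6·16)-10·((64/5)-12)²/2+(-65/3)·(64/5))/10000 = -97/15625 m
Load 2 — point force P=19 kN at a=48/5 m (b=L-a=32/5):
  y_2 = -Pa(L-x)(2Lx-a²-x²)/(6LEI)  [x>a] = -19·(48/5)·(16-(64/5))·(2·16·(64/5)-(48/5)²-(64/5)²)/(6·16·10000) = -7296/78125 m
Load 3 — point force P=-13 kN at a=4 m (b=L-a=12):
  y_3 = -Pa(L-x)(2Lx-a²-x²)/(6LEI)  [x>a] = -(-13)·4·(16-(64/5))·(2·16·(64/5)-4²-(64/5)²)/(6·16·10000) = 9334/234375 m
Load 4 — point force P=-10 kN at a=16/3 m (b=L-a=32/3):
  y_4 = -Pa(L-x)(2Lx-a²-x²)/(6LEI)  [x>a] = -(-10)·(16/3)·(16-(64/5))·(2·16·(64/5)-(16/3)²-(64/5)²)/(6·16·10000) = 48896/1265625 m
Superposition: y = Σ y_i = -133763/6328125 m ≈ -0.021138 m

y(64/5) = -133763/6328125 m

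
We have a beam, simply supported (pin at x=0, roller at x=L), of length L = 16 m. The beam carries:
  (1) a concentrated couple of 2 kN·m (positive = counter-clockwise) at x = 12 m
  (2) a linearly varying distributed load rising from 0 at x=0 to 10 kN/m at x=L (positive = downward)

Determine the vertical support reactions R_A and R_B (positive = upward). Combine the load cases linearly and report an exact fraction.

R_A = 643/24 kN, R_B = 1277/24 kN

Load 1 — applied couple M₀=2 kN·m at a=12 m (b=L-a=4):
  R_A = M₀/L = 2/16 = 1/8 kN
  R_B = -M₀/L = -2/16 = -1/8 kN
Load 2 — triangular load w₀=10 kN/m (0→w₀ over full span):
  R_A = w₀L/6 = 10·16/6 = 80/3 kN
  R_B = w₀L/3 = 10·16/3 = 160/3 kN
Superposition: R_A = 643/24 kN, R_B = 1277/24 kN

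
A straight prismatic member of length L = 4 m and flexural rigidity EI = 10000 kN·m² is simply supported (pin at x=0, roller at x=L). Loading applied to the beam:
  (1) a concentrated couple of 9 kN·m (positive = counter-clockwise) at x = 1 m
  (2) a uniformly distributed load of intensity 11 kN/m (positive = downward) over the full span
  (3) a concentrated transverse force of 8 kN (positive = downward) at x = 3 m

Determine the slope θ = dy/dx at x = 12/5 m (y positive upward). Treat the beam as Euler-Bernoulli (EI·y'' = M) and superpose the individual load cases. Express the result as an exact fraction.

Load 1 — applied couple M₀=9 kN·m at a=1 m (b=L-a=3):
  θ_1 = (M₀x²/(2L)-M₀(x-a)+C₁)/EI  [x>a] with C₁=M₀(3b²-L²)/(6L)=33/8 = (9·(12/5)²/(2·4)-9·((12/5)-1)+(33/8))/10000 = -399/2000000 rad
Load 2 — uniform load w=11 kN/m over full span:
  θ_2 = -w(L³-6Lx²+4x³)/(24EI) = -11·(4³-6·4·(12/5)²+4·(12/5)³)/(24·10000) = 407/468750 rad
Load 3 — point force P=8 kN at a=3 m (b=L-a=1):
  θ_3 = -Pb(L²-b²-3x²)/(6LEI)  [x≤a] = -8·1·(4²-1²-3·(12/5)²)/(6·4·10000) = 19/250000 rad
Superposition: θ = Σ θ_i = 22343/30000000 rad ≈ 0.000745 rad

θ(12/5) = 22343/30000000 rad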